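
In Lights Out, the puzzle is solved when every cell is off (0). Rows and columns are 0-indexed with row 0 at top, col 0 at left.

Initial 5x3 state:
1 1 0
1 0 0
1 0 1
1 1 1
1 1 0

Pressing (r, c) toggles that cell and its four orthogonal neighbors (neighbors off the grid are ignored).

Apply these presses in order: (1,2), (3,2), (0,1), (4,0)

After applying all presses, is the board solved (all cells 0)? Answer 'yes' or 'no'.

Answer: no

Derivation:
After press 1 at (1,2):
1 1 1
1 1 1
1 0 0
1 1 1
1 1 0

After press 2 at (3,2):
1 1 1
1 1 1
1 0 1
1 0 0
1 1 1

After press 3 at (0,1):
0 0 0
1 0 1
1 0 1
1 0 0
1 1 1

After press 4 at (4,0):
0 0 0
1 0 1
1 0 1
0 0 0
0 0 1

Lights still on: 5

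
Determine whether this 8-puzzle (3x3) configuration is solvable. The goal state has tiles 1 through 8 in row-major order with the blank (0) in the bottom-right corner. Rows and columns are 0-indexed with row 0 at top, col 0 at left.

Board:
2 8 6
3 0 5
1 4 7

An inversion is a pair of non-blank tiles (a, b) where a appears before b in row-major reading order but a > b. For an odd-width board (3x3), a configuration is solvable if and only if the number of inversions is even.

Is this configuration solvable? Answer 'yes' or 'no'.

Answer: yes

Derivation:
Inversions (pairs i<j in row-major order where tile[i] > tile[j] > 0): 14
14 is even, so the puzzle is solvable.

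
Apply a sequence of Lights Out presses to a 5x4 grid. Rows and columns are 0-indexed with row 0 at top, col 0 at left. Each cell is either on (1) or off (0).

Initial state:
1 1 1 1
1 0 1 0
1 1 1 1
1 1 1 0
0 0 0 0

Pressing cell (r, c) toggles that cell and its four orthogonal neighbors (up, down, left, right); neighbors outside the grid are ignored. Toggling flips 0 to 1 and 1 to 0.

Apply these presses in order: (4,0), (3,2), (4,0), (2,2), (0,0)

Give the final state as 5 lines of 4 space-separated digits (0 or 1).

After press 1 at (4,0):
1 1 1 1
1 0 1 0
1 1 1 1
0 1 1 0
1 1 0 0

After press 2 at (3,2):
1 1 1 1
1 0 1 0
1 1 0 1
0 0 0 1
1 1 1 0

After press 3 at (4,0):
1 1 1 1
1 0 1 0
1 1 0 1
1 0 0 1
0 0 1 0

After press 4 at (2,2):
1 1 1 1
1 0 0 0
1 0 1 0
1 0 1 1
0 0 1 0

After press 5 at (0,0):
0 0 1 1
0 0 0 0
1 0 1 0
1 0 1 1
0 0 1 0

Answer: 0 0 1 1
0 0 0 0
1 0 1 0
1 0 1 1
0 0 1 0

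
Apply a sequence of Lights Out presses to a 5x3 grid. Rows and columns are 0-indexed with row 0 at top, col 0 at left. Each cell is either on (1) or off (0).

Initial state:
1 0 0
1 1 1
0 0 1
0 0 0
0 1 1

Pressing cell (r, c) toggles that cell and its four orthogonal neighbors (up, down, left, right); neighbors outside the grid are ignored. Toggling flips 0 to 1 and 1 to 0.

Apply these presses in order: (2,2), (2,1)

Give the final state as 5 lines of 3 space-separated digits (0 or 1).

Answer: 1 0 0
1 0 0
1 0 1
0 1 1
0 1 1

Derivation:
After press 1 at (2,2):
1 0 0
1 1 0
0 1 0
0 0 1
0 1 1

After press 2 at (2,1):
1 0 0
1 0 0
1 0 1
0 1 1
0 1 1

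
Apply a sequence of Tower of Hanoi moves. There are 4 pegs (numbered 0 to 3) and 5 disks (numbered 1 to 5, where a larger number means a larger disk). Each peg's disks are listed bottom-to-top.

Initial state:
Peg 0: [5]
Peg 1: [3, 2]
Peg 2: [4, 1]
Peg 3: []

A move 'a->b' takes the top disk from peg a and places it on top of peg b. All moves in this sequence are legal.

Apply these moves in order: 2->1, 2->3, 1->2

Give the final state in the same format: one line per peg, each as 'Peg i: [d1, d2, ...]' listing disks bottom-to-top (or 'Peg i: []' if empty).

After move 1 (2->1):
Peg 0: [5]
Peg 1: [3, 2, 1]
Peg 2: [4]
Peg 3: []

After move 2 (2->3):
Peg 0: [5]
Peg 1: [3, 2, 1]
Peg 2: []
Peg 3: [4]

After move 3 (1->2):
Peg 0: [5]
Peg 1: [3, 2]
Peg 2: [1]
Peg 3: [4]

Answer: Peg 0: [5]
Peg 1: [3, 2]
Peg 2: [1]
Peg 3: [4]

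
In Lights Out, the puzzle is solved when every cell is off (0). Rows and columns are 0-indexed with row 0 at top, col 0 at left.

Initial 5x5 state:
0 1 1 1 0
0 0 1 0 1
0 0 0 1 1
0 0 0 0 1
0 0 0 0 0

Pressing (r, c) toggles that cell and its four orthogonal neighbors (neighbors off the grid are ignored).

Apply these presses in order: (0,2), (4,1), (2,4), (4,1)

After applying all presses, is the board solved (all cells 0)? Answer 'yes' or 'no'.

Answer: yes

Derivation:
After press 1 at (0,2):
0 0 0 0 0
0 0 0 0 1
0 0 0 1 1
0 0 0 0 1
0 0 0 0 0

After press 2 at (4,1):
0 0 0 0 0
0 0 0 0 1
0 0 0 1 1
0 1 0 0 1
1 1 1 0 0

After press 3 at (2,4):
0 0 0 0 0
0 0 0 0 0
0 0 0 0 0
0 1 0 0 0
1 1 1 0 0

After press 4 at (4,1):
0 0 0 0 0
0 0 0 0 0
0 0 0 0 0
0 0 0 0 0
0 0 0 0 0

Lights still on: 0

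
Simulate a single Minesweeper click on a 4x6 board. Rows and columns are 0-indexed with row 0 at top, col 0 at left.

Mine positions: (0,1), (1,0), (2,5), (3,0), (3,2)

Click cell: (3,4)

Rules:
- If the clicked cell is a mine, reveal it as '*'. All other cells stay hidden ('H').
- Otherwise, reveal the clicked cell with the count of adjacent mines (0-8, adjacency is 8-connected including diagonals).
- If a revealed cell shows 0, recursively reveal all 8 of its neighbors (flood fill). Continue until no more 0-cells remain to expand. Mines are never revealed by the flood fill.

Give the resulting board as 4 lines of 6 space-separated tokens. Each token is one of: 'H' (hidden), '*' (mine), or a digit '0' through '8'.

H H H H H H
H H H H H H
H H H H H H
H H H H 1 H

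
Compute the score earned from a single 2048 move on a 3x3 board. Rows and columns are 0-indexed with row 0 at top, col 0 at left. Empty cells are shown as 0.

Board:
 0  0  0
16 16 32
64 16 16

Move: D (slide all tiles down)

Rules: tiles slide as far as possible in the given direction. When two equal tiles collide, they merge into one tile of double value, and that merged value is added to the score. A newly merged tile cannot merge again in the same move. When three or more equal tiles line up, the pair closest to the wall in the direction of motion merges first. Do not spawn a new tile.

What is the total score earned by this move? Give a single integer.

Slide down:
col 0: [0, 16, 64] -> [0, 16, 64]  score +0 (running 0)
col 1: [0, 16, 16] -> [0, 0, 32]  score +32 (running 32)
col 2: [0, 32, 16] -> [0, 32, 16]  score +0 (running 32)
Board after move:
 0  0  0
16  0 32
64 32 16

Answer: 32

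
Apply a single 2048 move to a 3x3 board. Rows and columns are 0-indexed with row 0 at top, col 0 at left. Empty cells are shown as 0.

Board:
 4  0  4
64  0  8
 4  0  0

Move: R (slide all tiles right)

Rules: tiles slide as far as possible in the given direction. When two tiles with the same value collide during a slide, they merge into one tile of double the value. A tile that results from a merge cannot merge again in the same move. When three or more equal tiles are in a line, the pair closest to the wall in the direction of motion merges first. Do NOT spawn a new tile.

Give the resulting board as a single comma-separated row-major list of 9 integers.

Slide right:
row 0: [4, 0, 4] -> [0, 0, 8]
row 1: [64, 0, 8] -> [0, 64, 8]
row 2: [4, 0, 0] -> [0, 0, 4]

Answer: 0, 0, 8, 0, 64, 8, 0, 0, 4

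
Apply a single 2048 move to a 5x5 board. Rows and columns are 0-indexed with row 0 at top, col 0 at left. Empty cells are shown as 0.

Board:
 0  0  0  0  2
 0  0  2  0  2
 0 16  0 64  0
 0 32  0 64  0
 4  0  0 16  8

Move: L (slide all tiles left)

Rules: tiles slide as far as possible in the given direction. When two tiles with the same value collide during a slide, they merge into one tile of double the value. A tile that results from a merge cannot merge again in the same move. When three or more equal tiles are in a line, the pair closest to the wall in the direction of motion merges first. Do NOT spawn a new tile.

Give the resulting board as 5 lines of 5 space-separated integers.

Answer:  2  0  0  0  0
 4  0  0  0  0
16 64  0  0  0
32 64  0  0  0
 4 16  8  0  0

Derivation:
Slide left:
row 0: [0, 0, 0, 0, 2] -> [2, 0, 0, 0, 0]
row 1: [0, 0, 2, 0, 2] -> [4, 0, 0, 0, 0]
row 2: [0, 16, 0, 64, 0] -> [16, 64, 0, 0, 0]
row 3: [0, 32, 0, 64, 0] -> [32, 64, 0, 0, 0]
row 4: [4, 0, 0, 16, 8] -> [4, 16, 8, 0, 0]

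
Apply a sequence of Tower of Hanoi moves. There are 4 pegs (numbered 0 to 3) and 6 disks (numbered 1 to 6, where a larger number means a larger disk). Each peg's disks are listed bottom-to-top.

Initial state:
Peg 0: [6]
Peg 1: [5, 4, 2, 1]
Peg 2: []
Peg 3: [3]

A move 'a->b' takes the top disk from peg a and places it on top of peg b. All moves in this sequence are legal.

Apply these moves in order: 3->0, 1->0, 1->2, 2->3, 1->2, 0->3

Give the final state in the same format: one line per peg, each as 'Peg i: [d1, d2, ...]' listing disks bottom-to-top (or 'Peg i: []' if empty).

After move 1 (3->0):
Peg 0: [6, 3]
Peg 1: [5, 4, 2, 1]
Peg 2: []
Peg 3: []

After move 2 (1->0):
Peg 0: [6, 3, 1]
Peg 1: [5, 4, 2]
Peg 2: []
Peg 3: []

After move 3 (1->2):
Peg 0: [6, 3, 1]
Peg 1: [5, 4]
Peg 2: [2]
Peg 3: []

After move 4 (2->3):
Peg 0: [6, 3, 1]
Peg 1: [5, 4]
Peg 2: []
Peg 3: [2]

After move 5 (1->2):
Peg 0: [6, 3, 1]
Peg 1: [5]
Peg 2: [4]
Peg 3: [2]

After move 6 (0->3):
Peg 0: [6, 3]
Peg 1: [5]
Peg 2: [4]
Peg 3: [2, 1]

Answer: Peg 0: [6, 3]
Peg 1: [5]
Peg 2: [4]
Peg 3: [2, 1]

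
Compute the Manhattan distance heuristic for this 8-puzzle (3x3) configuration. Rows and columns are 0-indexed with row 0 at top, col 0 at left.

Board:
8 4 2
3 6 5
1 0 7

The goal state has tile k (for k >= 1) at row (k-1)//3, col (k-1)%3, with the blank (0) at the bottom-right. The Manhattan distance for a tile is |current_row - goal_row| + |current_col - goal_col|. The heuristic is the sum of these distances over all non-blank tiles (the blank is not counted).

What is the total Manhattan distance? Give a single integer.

Answer: 15

Derivation:
Tile 8: (0,0)->(2,1) = 3
Tile 4: (0,1)->(1,0) = 2
Tile 2: (0,2)->(0,1) = 1
Tile 3: (1,0)->(0,2) = 3
Tile 6: (1,1)->(1,2) = 1
Tile 5: (1,2)->(1,1) = 1
Tile 1: (2,0)->(0,0) = 2
Tile 7: (2,2)->(2,0) = 2
Sum: 3 + 2 + 1 + 3 + 1 + 1 + 2 + 2 = 15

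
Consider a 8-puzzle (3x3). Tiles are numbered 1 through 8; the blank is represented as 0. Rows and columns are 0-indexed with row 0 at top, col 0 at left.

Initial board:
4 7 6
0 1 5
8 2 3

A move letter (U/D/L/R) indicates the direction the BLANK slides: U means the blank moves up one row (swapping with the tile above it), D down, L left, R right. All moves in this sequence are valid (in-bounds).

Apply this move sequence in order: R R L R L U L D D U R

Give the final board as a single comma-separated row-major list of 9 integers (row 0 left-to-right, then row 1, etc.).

Answer: 1, 4, 6, 7, 0, 5, 8, 2, 3

Derivation:
After move 1 (R):
4 7 6
1 0 5
8 2 3

After move 2 (R):
4 7 6
1 5 0
8 2 3

After move 3 (L):
4 7 6
1 0 5
8 2 3

After move 4 (R):
4 7 6
1 5 0
8 2 3

After move 5 (L):
4 7 6
1 0 5
8 2 3

After move 6 (U):
4 0 6
1 7 5
8 2 3

After move 7 (L):
0 4 6
1 7 5
8 2 3

After move 8 (D):
1 4 6
0 7 5
8 2 3

After move 9 (D):
1 4 6
8 7 5
0 2 3

After move 10 (U):
1 4 6
0 7 5
8 2 3

After move 11 (R):
1 4 6
7 0 5
8 2 3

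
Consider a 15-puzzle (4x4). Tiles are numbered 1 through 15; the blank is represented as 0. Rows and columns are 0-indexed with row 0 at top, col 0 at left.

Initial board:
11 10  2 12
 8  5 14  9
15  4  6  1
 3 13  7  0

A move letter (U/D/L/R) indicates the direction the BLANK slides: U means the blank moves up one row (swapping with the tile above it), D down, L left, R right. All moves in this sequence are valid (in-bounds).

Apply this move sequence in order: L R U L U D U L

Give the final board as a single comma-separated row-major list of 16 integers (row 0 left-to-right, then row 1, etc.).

After move 1 (L):
11 10  2 12
 8  5 14  9
15  4  6  1
 3 13  0  7

After move 2 (R):
11 10  2 12
 8  5 14  9
15  4  6  1
 3 13  7  0

After move 3 (U):
11 10  2 12
 8  5 14  9
15  4  6  0
 3 13  7  1

After move 4 (L):
11 10  2 12
 8  5 14  9
15  4  0  6
 3 13  7  1

After move 5 (U):
11 10  2 12
 8  5  0  9
15  4 14  6
 3 13  7  1

After move 6 (D):
11 10  2 12
 8  5 14  9
15  4  0  6
 3 13  7  1

After move 7 (U):
11 10  2 12
 8  5  0  9
15  4 14  6
 3 13  7  1

After move 8 (L):
11 10  2 12
 8  0  5  9
15  4 14  6
 3 13  7  1

Answer: 11, 10, 2, 12, 8, 0, 5, 9, 15, 4, 14, 6, 3, 13, 7, 1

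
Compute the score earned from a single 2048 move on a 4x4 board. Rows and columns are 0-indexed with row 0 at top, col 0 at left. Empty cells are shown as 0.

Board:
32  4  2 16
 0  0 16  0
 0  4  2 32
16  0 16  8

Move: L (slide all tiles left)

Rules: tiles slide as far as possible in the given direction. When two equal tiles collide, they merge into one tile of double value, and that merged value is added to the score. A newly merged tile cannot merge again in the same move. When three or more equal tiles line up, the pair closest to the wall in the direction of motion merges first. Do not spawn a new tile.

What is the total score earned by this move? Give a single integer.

Slide left:
row 0: [32, 4, 2, 16] -> [32, 4, 2, 16]  score +0 (running 0)
row 1: [0, 0, 16, 0] -> [16, 0, 0, 0]  score +0 (running 0)
row 2: [0, 4, 2, 32] -> [4, 2, 32, 0]  score +0 (running 0)
row 3: [16, 0, 16, 8] -> [32, 8, 0, 0]  score +32 (running 32)
Board after move:
32  4  2 16
16  0  0  0
 4  2 32  0
32  8  0  0

Answer: 32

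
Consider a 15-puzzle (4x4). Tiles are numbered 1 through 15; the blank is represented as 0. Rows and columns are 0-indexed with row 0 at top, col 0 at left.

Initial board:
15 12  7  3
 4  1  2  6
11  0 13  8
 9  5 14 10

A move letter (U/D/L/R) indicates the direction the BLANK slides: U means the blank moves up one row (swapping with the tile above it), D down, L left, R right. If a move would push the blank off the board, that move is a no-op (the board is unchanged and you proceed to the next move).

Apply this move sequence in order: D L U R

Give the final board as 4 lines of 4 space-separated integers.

After move 1 (D):
15 12  7  3
 4  1  2  6
11  5 13  8
 9  0 14 10

After move 2 (L):
15 12  7  3
 4  1  2  6
11  5 13  8
 0  9 14 10

After move 3 (U):
15 12  7  3
 4  1  2  6
 0  5 13  8
11  9 14 10

After move 4 (R):
15 12  7  3
 4  1  2  6
 5  0 13  8
11  9 14 10

Answer: 15 12  7  3
 4  1  2  6
 5  0 13  8
11  9 14 10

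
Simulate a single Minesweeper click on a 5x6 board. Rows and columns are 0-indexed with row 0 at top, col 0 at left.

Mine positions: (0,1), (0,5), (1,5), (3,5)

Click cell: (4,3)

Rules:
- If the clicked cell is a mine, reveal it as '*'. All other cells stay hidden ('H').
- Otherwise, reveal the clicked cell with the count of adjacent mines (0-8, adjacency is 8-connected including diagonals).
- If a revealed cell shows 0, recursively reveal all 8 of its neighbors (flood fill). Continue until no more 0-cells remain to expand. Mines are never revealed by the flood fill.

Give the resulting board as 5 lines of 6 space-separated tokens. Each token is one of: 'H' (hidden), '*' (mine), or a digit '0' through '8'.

H H 1 0 2 H
1 1 1 0 2 H
0 0 0 0 2 H
0 0 0 0 1 H
0 0 0 0 1 H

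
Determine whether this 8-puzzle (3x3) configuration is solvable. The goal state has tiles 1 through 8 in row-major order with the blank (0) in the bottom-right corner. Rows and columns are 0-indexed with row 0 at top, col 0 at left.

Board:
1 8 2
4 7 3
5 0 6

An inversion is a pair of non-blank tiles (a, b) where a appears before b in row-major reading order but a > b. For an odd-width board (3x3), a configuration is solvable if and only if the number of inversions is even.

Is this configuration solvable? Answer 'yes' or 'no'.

Inversions (pairs i<j in row-major order where tile[i] > tile[j] > 0): 10
10 is even, so the puzzle is solvable.

Answer: yes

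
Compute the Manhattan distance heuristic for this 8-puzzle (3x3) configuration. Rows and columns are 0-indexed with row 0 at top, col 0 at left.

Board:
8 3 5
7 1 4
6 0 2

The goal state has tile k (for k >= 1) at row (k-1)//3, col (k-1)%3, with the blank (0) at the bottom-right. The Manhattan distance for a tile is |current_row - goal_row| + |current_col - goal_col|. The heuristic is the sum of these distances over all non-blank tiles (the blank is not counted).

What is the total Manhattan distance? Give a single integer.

Answer: 17

Derivation:
Tile 8: at (0,0), goal (2,1), distance |0-2|+|0-1| = 3
Tile 3: at (0,1), goal (0,2), distance |0-0|+|1-2| = 1
Tile 5: at (0,2), goal (1,1), distance |0-1|+|2-1| = 2
Tile 7: at (1,0), goal (2,0), distance |1-2|+|0-0| = 1
Tile 1: at (1,1), goal (0,0), distance |1-0|+|1-0| = 2
Tile 4: at (1,2), goal (1,0), distance |1-1|+|2-0| = 2
Tile 6: at (2,0), goal (1,2), distance |2-1|+|0-2| = 3
Tile 2: at (2,2), goal (0,1), distance |2-0|+|2-1| = 3
Sum: 3 + 1 + 2 + 1 + 2 + 2 + 3 + 3 = 17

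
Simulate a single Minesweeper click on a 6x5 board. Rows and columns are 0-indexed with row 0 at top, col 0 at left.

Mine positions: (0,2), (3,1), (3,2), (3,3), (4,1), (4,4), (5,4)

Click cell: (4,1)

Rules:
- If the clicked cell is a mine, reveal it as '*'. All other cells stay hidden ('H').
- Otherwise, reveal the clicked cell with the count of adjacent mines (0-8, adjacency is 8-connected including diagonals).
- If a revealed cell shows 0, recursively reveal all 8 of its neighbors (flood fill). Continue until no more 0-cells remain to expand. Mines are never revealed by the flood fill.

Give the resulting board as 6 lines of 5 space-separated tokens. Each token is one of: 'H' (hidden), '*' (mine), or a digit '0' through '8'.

H H H H H
H H H H H
H H H H H
H H H H H
H * H H H
H H H H H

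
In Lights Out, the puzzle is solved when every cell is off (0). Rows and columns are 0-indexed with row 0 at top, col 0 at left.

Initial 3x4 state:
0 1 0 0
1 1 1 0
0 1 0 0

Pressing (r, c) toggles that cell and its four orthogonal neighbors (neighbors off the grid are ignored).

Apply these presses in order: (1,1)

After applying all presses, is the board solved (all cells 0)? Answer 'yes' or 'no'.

After press 1 at (1,1):
0 0 0 0
0 0 0 0
0 0 0 0

Lights still on: 0

Answer: yes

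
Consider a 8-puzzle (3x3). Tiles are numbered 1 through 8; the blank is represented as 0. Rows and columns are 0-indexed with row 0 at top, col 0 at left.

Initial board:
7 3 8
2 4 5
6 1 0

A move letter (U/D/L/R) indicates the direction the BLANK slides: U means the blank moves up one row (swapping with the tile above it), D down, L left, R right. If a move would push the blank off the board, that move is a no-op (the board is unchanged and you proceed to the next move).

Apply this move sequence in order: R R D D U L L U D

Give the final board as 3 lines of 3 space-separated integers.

After move 1 (R):
7 3 8
2 4 5
6 1 0

After move 2 (R):
7 3 8
2 4 5
6 1 0

After move 3 (D):
7 3 8
2 4 5
6 1 0

After move 4 (D):
7 3 8
2 4 5
6 1 0

After move 5 (U):
7 3 8
2 4 0
6 1 5

After move 6 (L):
7 3 8
2 0 4
6 1 5

After move 7 (L):
7 3 8
0 2 4
6 1 5

After move 8 (U):
0 3 8
7 2 4
6 1 5

After move 9 (D):
7 3 8
0 2 4
6 1 5

Answer: 7 3 8
0 2 4
6 1 5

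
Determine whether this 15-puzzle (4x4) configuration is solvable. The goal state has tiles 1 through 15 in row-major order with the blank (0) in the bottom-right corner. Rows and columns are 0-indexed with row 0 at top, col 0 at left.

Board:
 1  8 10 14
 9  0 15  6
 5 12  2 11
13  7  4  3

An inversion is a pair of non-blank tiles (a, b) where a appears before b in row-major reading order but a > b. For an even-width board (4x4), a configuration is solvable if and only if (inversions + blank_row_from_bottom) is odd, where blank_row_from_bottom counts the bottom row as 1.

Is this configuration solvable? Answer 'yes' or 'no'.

Answer: no

Derivation:
Inversions: 59
Blank is in row 1 (0-indexed from top), which is row 3 counting from the bottom (bottom = 1).
59 + 3 = 62, which is even, so the puzzle is not solvable.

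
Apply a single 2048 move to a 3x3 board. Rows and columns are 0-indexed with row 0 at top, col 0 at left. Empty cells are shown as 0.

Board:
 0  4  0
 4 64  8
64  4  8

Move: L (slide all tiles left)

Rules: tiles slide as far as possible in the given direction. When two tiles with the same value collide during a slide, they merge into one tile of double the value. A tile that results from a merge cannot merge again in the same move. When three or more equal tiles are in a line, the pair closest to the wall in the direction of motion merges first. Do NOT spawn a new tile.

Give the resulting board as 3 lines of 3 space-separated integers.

Slide left:
row 0: [0, 4, 0] -> [4, 0, 0]
row 1: [4, 64, 8] -> [4, 64, 8]
row 2: [64, 4, 8] -> [64, 4, 8]

Answer:  4  0  0
 4 64  8
64  4  8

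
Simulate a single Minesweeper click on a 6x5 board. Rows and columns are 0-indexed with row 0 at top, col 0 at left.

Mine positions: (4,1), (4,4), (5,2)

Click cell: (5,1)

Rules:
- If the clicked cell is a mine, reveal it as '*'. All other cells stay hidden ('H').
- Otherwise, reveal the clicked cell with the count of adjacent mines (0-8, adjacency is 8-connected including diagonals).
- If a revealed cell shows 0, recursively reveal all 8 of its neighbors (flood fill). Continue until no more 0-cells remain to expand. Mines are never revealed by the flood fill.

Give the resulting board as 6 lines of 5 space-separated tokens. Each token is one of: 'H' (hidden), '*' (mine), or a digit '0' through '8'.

H H H H H
H H H H H
H H H H H
H H H H H
H H H H H
H 2 H H H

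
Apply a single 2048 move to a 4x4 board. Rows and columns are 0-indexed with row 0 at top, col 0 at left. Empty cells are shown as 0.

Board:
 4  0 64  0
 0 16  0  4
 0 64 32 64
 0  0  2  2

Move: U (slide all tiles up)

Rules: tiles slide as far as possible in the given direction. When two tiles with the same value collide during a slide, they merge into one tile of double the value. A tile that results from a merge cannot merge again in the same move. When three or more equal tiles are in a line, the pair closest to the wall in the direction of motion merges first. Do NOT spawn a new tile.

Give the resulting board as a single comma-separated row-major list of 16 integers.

Answer: 4, 16, 64, 4, 0, 64, 32, 64, 0, 0, 2, 2, 0, 0, 0, 0

Derivation:
Slide up:
col 0: [4, 0, 0, 0] -> [4, 0, 0, 0]
col 1: [0, 16, 64, 0] -> [16, 64, 0, 0]
col 2: [64, 0, 32, 2] -> [64, 32, 2, 0]
col 3: [0, 4, 64, 2] -> [4, 64, 2, 0]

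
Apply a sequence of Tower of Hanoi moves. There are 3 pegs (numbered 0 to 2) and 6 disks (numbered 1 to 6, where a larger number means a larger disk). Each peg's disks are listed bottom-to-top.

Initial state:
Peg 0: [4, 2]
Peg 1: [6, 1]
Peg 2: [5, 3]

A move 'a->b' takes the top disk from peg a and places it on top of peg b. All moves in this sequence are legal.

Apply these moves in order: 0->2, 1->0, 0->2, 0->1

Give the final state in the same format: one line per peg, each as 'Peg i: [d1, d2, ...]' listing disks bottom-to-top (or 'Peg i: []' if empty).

Answer: Peg 0: []
Peg 1: [6, 4]
Peg 2: [5, 3, 2, 1]

Derivation:
After move 1 (0->2):
Peg 0: [4]
Peg 1: [6, 1]
Peg 2: [5, 3, 2]

After move 2 (1->0):
Peg 0: [4, 1]
Peg 1: [6]
Peg 2: [5, 3, 2]

After move 3 (0->2):
Peg 0: [4]
Peg 1: [6]
Peg 2: [5, 3, 2, 1]

After move 4 (0->1):
Peg 0: []
Peg 1: [6, 4]
Peg 2: [5, 3, 2, 1]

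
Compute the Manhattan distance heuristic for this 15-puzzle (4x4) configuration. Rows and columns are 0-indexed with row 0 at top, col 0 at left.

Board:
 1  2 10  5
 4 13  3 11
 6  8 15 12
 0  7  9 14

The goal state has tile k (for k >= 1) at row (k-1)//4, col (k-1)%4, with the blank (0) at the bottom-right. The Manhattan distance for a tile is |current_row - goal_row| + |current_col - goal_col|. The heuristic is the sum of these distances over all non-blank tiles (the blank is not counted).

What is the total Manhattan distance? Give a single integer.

Tile 1: (0,0)->(0,0) = 0
Tile 2: (0,1)->(0,1) = 0
Tile 10: (0,2)->(2,1) = 3
Tile 5: (0,3)->(1,0) = 4
Tile 4: (1,0)->(0,3) = 4
Tile 13: (1,1)->(3,0) = 3
Tile 3: (1,2)->(0,2) = 1
Tile 11: (1,3)->(2,2) = 2
Tile 6: (2,0)->(1,1) = 2
Tile 8: (2,1)->(1,3) = 3
Tile 15: (2,2)->(3,2) = 1
Tile 12: (2,3)->(2,3) = 0
Tile 7: (3,1)->(1,2) = 3
Tile 9: (3,2)->(2,0) = 3
Tile 14: (3,3)->(3,1) = 2
Sum: 0 + 0 + 3 + 4 + 4 + 3 + 1 + 2 + 2 + 3 + 1 + 0 + 3 + 3 + 2 = 31

Answer: 31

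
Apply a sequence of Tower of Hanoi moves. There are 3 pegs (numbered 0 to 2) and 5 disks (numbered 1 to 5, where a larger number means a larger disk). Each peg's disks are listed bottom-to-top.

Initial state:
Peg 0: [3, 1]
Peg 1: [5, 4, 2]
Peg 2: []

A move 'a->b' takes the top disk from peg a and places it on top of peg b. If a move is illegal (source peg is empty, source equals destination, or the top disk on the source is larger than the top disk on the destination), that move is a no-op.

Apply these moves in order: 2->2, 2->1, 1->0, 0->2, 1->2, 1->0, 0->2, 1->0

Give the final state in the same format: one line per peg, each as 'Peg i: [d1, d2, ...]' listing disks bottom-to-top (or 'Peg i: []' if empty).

After move 1 (2->2):
Peg 0: [3, 1]
Peg 1: [5, 4, 2]
Peg 2: []

After move 2 (2->1):
Peg 0: [3, 1]
Peg 1: [5, 4, 2]
Peg 2: []

After move 3 (1->0):
Peg 0: [3, 1]
Peg 1: [5, 4, 2]
Peg 2: []

After move 4 (0->2):
Peg 0: [3]
Peg 1: [5, 4, 2]
Peg 2: [1]

After move 5 (1->2):
Peg 0: [3]
Peg 1: [5, 4, 2]
Peg 2: [1]

After move 6 (1->0):
Peg 0: [3, 2]
Peg 1: [5, 4]
Peg 2: [1]

After move 7 (0->2):
Peg 0: [3, 2]
Peg 1: [5, 4]
Peg 2: [1]

After move 8 (1->0):
Peg 0: [3, 2]
Peg 1: [5, 4]
Peg 2: [1]

Answer: Peg 0: [3, 2]
Peg 1: [5, 4]
Peg 2: [1]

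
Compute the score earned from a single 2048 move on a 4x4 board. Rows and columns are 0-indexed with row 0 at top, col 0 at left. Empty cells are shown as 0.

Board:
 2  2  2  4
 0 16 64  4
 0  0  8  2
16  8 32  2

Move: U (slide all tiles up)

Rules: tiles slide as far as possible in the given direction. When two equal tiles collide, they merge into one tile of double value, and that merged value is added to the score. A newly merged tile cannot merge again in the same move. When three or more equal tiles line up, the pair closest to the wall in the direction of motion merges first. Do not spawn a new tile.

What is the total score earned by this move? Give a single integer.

Slide up:
col 0: [2, 0, 0, 16] -> [2, 16, 0, 0]  score +0 (running 0)
col 1: [2, 16, 0, 8] -> [2, 16, 8, 0]  score +0 (running 0)
col 2: [2, 64, 8, 32] -> [2, 64, 8, 32]  score +0 (running 0)
col 3: [4, 4, 2, 2] -> [8, 4, 0, 0]  score +12 (running 12)
Board after move:
 2  2  2  8
16 16 64  4
 0  8  8  0
 0  0 32  0

Answer: 12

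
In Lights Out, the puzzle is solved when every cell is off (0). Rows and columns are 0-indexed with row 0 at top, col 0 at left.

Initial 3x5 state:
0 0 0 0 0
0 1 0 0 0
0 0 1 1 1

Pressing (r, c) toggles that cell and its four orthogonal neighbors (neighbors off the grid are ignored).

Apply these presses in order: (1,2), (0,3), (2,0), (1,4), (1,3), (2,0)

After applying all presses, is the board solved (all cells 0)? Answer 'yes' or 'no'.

After press 1 at (1,2):
0 0 1 0 0
0 0 1 1 0
0 0 0 1 1

After press 2 at (0,3):
0 0 0 1 1
0 0 1 0 0
0 0 0 1 1

After press 3 at (2,0):
0 0 0 1 1
1 0 1 0 0
1 1 0 1 1

After press 4 at (1,4):
0 0 0 1 0
1 0 1 1 1
1 1 0 1 0

After press 5 at (1,3):
0 0 0 0 0
1 0 0 0 0
1 1 0 0 0

After press 6 at (2,0):
0 0 0 0 0
0 0 0 0 0
0 0 0 0 0

Lights still on: 0

Answer: yes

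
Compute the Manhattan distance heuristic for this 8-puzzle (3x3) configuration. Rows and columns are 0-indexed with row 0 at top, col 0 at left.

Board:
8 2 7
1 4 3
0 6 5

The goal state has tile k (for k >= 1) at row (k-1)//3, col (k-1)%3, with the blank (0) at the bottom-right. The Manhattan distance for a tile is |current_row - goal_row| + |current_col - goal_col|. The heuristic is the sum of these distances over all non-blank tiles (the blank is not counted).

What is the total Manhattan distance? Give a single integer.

Answer: 14

Derivation:
Tile 8: (0,0)->(2,1) = 3
Tile 2: (0,1)->(0,1) = 0
Tile 7: (0,2)->(2,0) = 4
Tile 1: (1,0)->(0,0) = 1
Tile 4: (1,1)->(1,0) = 1
Tile 3: (1,2)->(0,2) = 1
Tile 6: (2,1)->(1,2) = 2
Tile 5: (2,2)->(1,1) = 2
Sum: 3 + 0 + 4 + 1 + 1 + 1 + 2 + 2 = 14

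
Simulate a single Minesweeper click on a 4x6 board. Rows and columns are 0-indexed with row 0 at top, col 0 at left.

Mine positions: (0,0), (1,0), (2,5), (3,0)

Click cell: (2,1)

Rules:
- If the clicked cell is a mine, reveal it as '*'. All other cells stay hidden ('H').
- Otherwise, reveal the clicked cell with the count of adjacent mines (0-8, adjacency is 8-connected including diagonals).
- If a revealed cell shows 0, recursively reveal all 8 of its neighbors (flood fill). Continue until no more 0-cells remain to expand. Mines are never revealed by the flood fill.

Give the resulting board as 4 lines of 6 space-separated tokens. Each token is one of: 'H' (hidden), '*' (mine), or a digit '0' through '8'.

H H H H H H
H H H H H H
H 2 H H H H
H H H H H H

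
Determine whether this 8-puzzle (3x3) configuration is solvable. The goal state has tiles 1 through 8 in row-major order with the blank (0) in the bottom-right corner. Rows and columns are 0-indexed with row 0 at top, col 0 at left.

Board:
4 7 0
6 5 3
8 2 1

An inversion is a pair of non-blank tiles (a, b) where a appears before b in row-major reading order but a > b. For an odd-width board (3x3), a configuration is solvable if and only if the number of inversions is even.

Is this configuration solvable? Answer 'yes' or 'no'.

Inversions (pairs i<j in row-major order where tile[i] > tile[j] > 0): 20
20 is even, so the puzzle is solvable.

Answer: yes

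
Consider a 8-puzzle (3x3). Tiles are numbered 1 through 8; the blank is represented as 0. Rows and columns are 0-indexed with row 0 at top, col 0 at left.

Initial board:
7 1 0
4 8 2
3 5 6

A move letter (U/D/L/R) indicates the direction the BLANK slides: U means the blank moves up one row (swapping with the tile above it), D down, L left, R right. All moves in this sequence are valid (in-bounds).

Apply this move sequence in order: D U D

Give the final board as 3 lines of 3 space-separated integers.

Answer: 7 1 2
4 8 0
3 5 6

Derivation:
After move 1 (D):
7 1 2
4 8 0
3 5 6

After move 2 (U):
7 1 0
4 8 2
3 5 6

After move 3 (D):
7 1 2
4 8 0
3 5 6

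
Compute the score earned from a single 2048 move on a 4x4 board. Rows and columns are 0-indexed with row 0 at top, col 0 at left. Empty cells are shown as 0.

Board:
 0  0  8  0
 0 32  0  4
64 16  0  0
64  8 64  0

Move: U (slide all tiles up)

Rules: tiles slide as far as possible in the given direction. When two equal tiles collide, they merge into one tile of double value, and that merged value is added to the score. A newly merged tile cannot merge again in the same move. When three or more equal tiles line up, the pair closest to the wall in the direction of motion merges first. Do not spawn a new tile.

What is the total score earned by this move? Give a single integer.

Answer: 128

Derivation:
Slide up:
col 0: [0, 0, 64, 64] -> [128, 0, 0, 0]  score +128 (running 128)
col 1: [0, 32, 16, 8] -> [32, 16, 8, 0]  score +0 (running 128)
col 2: [8, 0, 0, 64] -> [8, 64, 0, 0]  score +0 (running 128)
col 3: [0, 4, 0, 0] -> [4, 0, 0, 0]  score +0 (running 128)
Board after move:
128  32   8   4
  0  16  64   0
  0   8   0   0
  0   0   0   0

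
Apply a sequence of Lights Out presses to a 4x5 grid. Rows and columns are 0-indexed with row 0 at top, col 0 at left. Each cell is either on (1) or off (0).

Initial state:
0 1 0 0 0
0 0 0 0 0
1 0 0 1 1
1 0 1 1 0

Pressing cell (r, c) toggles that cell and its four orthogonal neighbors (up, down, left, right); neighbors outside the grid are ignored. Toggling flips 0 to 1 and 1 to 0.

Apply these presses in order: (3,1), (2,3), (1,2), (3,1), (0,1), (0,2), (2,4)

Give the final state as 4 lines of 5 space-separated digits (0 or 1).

After press 1 at (3,1):
0 1 0 0 0
0 0 0 0 0
1 1 0 1 1
0 1 0 1 0

After press 2 at (2,3):
0 1 0 0 0
0 0 0 1 0
1 1 1 0 0
0 1 0 0 0

After press 3 at (1,2):
0 1 1 0 0
0 1 1 0 0
1 1 0 0 0
0 1 0 0 0

After press 4 at (3,1):
0 1 1 0 0
0 1 1 0 0
1 0 0 0 0
1 0 1 0 0

After press 5 at (0,1):
1 0 0 0 0
0 0 1 0 0
1 0 0 0 0
1 0 1 0 0

After press 6 at (0,2):
1 1 1 1 0
0 0 0 0 0
1 0 0 0 0
1 0 1 0 0

After press 7 at (2,4):
1 1 1 1 0
0 0 0 0 1
1 0 0 1 1
1 0 1 0 1

Answer: 1 1 1 1 0
0 0 0 0 1
1 0 0 1 1
1 0 1 0 1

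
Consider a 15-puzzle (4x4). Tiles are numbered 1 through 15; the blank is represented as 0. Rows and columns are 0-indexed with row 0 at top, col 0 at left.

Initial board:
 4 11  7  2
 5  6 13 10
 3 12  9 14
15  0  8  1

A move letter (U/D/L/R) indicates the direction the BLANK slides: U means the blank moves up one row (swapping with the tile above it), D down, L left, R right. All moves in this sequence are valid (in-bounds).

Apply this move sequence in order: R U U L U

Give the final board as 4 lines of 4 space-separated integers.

Answer:  4  0  7  2
 5 11  6 10
 3 12 13 14
15  8  9  1

Derivation:
After move 1 (R):
 4 11  7  2
 5  6 13 10
 3 12  9 14
15  8  0  1

After move 2 (U):
 4 11  7  2
 5  6 13 10
 3 12  0 14
15  8  9  1

After move 3 (U):
 4 11  7  2
 5  6  0 10
 3 12 13 14
15  8  9  1

After move 4 (L):
 4 11  7  2
 5  0  6 10
 3 12 13 14
15  8  9  1

After move 5 (U):
 4  0  7  2
 5 11  6 10
 3 12 13 14
15  8  9  1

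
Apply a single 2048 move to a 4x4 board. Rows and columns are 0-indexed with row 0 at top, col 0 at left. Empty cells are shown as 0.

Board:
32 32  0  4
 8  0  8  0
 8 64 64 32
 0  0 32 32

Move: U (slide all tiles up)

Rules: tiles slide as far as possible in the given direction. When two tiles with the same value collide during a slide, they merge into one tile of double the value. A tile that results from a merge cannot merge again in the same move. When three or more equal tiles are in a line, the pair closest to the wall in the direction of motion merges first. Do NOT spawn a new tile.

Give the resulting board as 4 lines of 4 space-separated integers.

Slide up:
col 0: [32, 8, 8, 0] -> [32, 16, 0, 0]
col 1: [32, 0, 64, 0] -> [32, 64, 0, 0]
col 2: [0, 8, 64, 32] -> [8, 64, 32, 0]
col 3: [4, 0, 32, 32] -> [4, 64, 0, 0]

Answer: 32 32  8  4
16 64 64 64
 0  0 32  0
 0  0  0  0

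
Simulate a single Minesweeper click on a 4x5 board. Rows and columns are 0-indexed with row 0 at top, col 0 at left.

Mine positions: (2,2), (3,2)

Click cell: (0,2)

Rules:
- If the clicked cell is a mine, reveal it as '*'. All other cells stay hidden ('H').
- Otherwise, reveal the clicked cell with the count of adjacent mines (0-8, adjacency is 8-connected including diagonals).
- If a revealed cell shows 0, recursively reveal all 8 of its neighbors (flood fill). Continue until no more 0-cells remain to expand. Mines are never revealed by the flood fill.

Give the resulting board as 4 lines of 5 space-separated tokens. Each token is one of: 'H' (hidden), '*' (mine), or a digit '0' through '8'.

0 0 0 0 0
0 1 1 1 0
0 2 H 2 0
0 2 H 2 0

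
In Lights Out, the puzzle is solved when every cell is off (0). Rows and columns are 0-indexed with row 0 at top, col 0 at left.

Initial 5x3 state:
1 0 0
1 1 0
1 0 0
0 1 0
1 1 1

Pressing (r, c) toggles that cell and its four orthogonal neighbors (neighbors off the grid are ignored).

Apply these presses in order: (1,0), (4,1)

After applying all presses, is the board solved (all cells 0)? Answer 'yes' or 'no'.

Answer: yes

Derivation:
After press 1 at (1,0):
0 0 0
0 0 0
0 0 0
0 1 0
1 1 1

After press 2 at (4,1):
0 0 0
0 0 0
0 0 0
0 0 0
0 0 0

Lights still on: 0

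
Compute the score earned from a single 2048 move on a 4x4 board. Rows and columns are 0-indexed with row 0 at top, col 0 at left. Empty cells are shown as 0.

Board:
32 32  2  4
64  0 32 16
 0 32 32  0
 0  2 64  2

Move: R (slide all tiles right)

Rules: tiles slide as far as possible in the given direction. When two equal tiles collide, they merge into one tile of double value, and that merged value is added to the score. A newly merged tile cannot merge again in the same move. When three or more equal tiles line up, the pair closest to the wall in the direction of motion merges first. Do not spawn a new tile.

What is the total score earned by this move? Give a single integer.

Slide right:
row 0: [32, 32, 2, 4] -> [0, 64, 2, 4]  score +64 (running 64)
row 1: [64, 0, 32, 16] -> [0, 64, 32, 16]  score +0 (running 64)
row 2: [0, 32, 32, 0] -> [0, 0, 0, 64]  score +64 (running 128)
row 3: [0, 2, 64, 2] -> [0, 2, 64, 2]  score +0 (running 128)
Board after move:
 0 64  2  4
 0 64 32 16
 0  0  0 64
 0  2 64  2

Answer: 128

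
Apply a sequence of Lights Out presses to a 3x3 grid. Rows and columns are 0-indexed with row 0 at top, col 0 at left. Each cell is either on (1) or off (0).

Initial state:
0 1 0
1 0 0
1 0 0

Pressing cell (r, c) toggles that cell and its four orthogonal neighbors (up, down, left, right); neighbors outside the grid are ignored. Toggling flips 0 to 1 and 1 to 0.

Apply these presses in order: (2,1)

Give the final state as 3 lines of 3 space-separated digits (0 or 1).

After press 1 at (2,1):
0 1 0
1 1 0
0 1 1

Answer: 0 1 0
1 1 0
0 1 1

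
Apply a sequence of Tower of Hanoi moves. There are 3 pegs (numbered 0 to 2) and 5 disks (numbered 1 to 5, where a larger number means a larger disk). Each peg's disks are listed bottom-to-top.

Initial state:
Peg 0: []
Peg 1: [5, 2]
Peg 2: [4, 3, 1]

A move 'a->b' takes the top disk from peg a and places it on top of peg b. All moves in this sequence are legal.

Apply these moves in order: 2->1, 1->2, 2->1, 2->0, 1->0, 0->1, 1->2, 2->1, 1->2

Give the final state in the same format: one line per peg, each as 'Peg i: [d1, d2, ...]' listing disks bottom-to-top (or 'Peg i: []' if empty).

After move 1 (2->1):
Peg 0: []
Peg 1: [5, 2, 1]
Peg 2: [4, 3]

After move 2 (1->2):
Peg 0: []
Peg 1: [5, 2]
Peg 2: [4, 3, 1]

After move 3 (2->1):
Peg 0: []
Peg 1: [5, 2, 1]
Peg 2: [4, 3]

After move 4 (2->0):
Peg 0: [3]
Peg 1: [5, 2, 1]
Peg 2: [4]

After move 5 (1->0):
Peg 0: [3, 1]
Peg 1: [5, 2]
Peg 2: [4]

After move 6 (0->1):
Peg 0: [3]
Peg 1: [5, 2, 1]
Peg 2: [4]

After move 7 (1->2):
Peg 0: [3]
Peg 1: [5, 2]
Peg 2: [4, 1]

After move 8 (2->1):
Peg 0: [3]
Peg 1: [5, 2, 1]
Peg 2: [4]

After move 9 (1->2):
Peg 0: [3]
Peg 1: [5, 2]
Peg 2: [4, 1]

Answer: Peg 0: [3]
Peg 1: [5, 2]
Peg 2: [4, 1]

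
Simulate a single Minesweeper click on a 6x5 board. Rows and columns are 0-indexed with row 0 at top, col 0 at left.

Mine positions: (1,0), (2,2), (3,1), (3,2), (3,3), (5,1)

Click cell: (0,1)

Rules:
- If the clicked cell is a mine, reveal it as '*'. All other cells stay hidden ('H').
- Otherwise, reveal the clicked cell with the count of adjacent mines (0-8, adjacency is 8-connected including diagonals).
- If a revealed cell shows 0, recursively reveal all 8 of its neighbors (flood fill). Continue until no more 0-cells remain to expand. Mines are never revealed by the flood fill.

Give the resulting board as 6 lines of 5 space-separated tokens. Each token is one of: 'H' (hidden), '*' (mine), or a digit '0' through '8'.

H 1 H H H
H H H H H
H H H H H
H H H H H
H H H H H
H H H H H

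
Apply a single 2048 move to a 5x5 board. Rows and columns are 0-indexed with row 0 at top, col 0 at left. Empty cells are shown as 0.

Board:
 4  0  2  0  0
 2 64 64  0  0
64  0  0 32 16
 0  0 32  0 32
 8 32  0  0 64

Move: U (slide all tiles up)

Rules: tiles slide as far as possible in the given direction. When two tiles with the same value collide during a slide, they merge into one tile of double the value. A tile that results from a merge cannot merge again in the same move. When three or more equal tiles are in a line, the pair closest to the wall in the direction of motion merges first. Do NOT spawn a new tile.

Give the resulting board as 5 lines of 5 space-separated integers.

Answer:  4 64  2 32 16
 2 32 64  0 32
64  0 32  0 64
 8  0  0  0  0
 0  0  0  0  0

Derivation:
Slide up:
col 0: [4, 2, 64, 0, 8] -> [4, 2, 64, 8, 0]
col 1: [0, 64, 0, 0, 32] -> [64, 32, 0, 0, 0]
col 2: [2, 64, 0, 32, 0] -> [2, 64, 32, 0, 0]
col 3: [0, 0, 32, 0, 0] -> [32, 0, 0, 0, 0]
col 4: [0, 0, 16, 32, 64] -> [16, 32, 64, 0, 0]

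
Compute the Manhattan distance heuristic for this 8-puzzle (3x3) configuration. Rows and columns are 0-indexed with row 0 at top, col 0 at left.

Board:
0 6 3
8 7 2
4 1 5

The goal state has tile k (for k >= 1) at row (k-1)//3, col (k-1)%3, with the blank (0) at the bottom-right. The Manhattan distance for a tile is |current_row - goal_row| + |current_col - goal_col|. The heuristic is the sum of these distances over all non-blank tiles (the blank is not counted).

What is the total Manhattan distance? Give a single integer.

Answer: 14

Derivation:
Tile 6: at (0,1), goal (1,2), distance |0-1|+|1-2| = 2
Tile 3: at (0,2), goal (0,2), distance |0-0|+|2-2| = 0
Tile 8: at (1,0), goal (2,1), distance |1-2|+|0-1| = 2
Tile 7: at (1,1), goal (2,0), distance |1-2|+|1-0| = 2
Tile 2: at (1,2), goal (0,1), distance |1-0|+|2-1| = 2
Tile 4: at (2,0), goal (1,0), distance |2-1|+|0-0| = 1
Tile 1: at (2,1), goal (0,0), distance |2-0|+|1-0| = 3
Tile 5: at (2,2), goal (1,1), distance |2-1|+|2-1| = 2
Sum: 2 + 0 + 2 + 2 + 2 + 1 + 3 + 2 = 14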